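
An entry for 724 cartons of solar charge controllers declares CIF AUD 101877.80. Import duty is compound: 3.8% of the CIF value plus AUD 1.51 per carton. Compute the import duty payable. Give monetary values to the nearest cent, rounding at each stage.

Import duty: AUD 4964.60

Ad valorem component: 101877.80 × 3.8% = 3871.36
Specific component: 724 × 1.51 = 1093.24
Import duty = 3871.36 + 1093.24 = 4964.60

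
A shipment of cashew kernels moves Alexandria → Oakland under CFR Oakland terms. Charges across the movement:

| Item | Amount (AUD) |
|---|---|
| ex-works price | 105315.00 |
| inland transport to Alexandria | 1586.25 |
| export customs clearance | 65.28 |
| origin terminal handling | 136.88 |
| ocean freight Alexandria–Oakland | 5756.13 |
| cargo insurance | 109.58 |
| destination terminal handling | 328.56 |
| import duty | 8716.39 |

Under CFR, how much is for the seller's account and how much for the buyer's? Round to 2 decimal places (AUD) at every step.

CFR: the seller pays costs through ocean freight to the destination port, but not insurance.
Seller's account: goods 105315.00 + inland to port 1586.25 + export clearance 65.28 + origin terminal 136.88 + freight 5756.13 = 112859.54
Buyer's account: insurance 109.58 + destination terminal 328.56 + duty 8716.39 = 9154.53

Seller: AUD 112859.54; buyer: AUD 9154.53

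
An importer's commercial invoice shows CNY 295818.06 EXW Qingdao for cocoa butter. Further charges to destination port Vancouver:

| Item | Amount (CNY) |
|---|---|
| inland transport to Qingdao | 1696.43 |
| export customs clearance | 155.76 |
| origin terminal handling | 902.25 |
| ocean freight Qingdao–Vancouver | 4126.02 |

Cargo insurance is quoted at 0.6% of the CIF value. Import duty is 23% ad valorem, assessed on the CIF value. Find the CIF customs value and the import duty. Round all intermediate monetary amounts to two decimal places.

Let C be the CIF value. C = EXW price + pre-shipment costs + freight + 0.6% × C
C − 0.6% × C = 295818.06 + 1696.43 + 155.76 + 902.25 + 4126.02
0.994 × C = 302698.52
C = 302698.52 / 0.994 = 304525.67
Insurance premium = 0.6% × 304525.67 = 1827.15
Import duty = 304525.67 × 23% = 70040.90

CIF value: CNY 304525.67; import duty: CNY 70040.90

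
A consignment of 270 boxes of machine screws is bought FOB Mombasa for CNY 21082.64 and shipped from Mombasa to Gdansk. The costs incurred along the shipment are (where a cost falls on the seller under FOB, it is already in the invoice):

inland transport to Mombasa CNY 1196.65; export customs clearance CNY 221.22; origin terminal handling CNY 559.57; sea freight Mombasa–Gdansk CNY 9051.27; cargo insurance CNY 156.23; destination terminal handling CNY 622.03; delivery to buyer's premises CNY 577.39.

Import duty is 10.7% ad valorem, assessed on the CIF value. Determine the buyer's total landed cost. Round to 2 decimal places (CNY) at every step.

FOB: the seller bears costs until goods are on board at the origin port; the buyer bears freight, insurance and all costs thereafter.
Already in the invoice (seller's account under FOB): inland to port, export clearance, origin terminal — exclude.
CIF value = FOB price + freight + insurance = 21082.64 + 9051.27 + 156.23 = 30290.14
Import duty = 30290.14 × 10.7% = 3241.04
Buyer bears: freight 9051.27 + insurance 156.23 + destination terminal 622.03 + delivery 577.39 + duty 3241.04 = 13647.96
Landed cost = invoice 21082.64 + 13647.96 = 34730.60

Total landed cost: CNY 34730.60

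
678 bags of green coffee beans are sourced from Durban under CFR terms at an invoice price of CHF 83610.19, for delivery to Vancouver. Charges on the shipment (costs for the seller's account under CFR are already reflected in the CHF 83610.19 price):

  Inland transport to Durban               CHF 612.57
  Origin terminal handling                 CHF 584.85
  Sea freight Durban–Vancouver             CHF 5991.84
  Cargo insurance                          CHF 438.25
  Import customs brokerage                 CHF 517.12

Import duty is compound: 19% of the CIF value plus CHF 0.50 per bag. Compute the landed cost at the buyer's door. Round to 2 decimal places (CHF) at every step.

CFR: the seller pays costs through ocean freight to the destination port, but not insurance.
Already in the invoice (seller's account under CFR): inland to port, origin terminal, freight — exclude.
CIF value = CFR price + insurance = 83610.19 + 438.25 = 84048.44
Ad valorem component: 84048.44 × 19% = 15969.20
Specific component: 678 × 0.50 = 339.00
Import duty = 15969.20 + 339.00 = 16308.20
Buyer bears: insurance 438.25 + brokerage 517.12 + duty 16308.20 = 17263.57
Landed cost = invoice 83610.19 + 17263.57 = 100873.76

Total landed cost: CHF 100873.76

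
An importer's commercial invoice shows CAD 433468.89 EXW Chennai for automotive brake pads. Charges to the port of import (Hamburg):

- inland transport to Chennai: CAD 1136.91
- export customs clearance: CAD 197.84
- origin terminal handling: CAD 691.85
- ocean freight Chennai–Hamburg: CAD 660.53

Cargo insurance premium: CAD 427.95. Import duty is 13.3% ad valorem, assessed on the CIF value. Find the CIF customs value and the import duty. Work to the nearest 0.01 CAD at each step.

CIF = EXW price + pre-shipment costs + freight + insurance
CIF = 433468.89 + 1136.91 + 197.84 + 691.85 + 660.53 + 427.95 = 436583.97
Import duty = 436583.97 × 13.3% = 58065.67

CIF value: CAD 436583.97; import duty: CAD 58065.67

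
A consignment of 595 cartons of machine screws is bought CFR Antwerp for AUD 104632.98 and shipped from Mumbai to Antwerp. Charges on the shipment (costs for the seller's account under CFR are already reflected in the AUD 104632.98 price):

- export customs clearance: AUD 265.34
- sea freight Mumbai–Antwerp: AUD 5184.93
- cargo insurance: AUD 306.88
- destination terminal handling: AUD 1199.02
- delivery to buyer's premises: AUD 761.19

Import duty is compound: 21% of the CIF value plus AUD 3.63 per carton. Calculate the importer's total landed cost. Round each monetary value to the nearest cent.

Total landed cost: AUD 131097.29

CFR: the seller pays costs through ocean freight to the destination port, but not insurance.
Already in the invoice (seller's account under CFR): export clearance, freight — exclude.
CIF value = CFR price + insurance = 104632.98 + 306.88 = 104939.86
Ad valorem component: 104939.86 × 21% = 22037.37
Specific component: 595 × 3.63 = 2159.85
Import duty = 22037.37 + 2159.85 = 24197.22
Buyer bears: insurance 306.88 + destination terminal 1199.02 + delivery 761.19 + duty 24197.22 = 26464.31
Landed cost = invoice 104632.98 + 26464.31 = 131097.29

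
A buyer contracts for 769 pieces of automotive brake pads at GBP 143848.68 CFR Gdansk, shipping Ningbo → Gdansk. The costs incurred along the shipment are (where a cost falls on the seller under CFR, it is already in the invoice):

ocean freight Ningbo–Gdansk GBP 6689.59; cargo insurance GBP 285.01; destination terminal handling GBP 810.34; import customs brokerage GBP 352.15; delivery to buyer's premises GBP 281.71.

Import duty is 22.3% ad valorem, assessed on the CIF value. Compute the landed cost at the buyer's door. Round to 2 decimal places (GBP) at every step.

Total landed cost: GBP 177719.70

CFR: the seller pays costs through ocean freight to the destination port, but not insurance.
Already in the invoice (seller's account under CFR): freight — exclude.
CIF value = CFR price + insurance = 143848.68 + 285.01 = 144133.69
Import duty = 144133.69 × 22.3% = 32141.81
Buyer bears: insurance 285.01 + destination terminal 810.34 + brokerage 352.15 + delivery 281.71 + duty 32141.81 = 33871.02
Landed cost = invoice 143848.68 + 33871.02 = 177719.70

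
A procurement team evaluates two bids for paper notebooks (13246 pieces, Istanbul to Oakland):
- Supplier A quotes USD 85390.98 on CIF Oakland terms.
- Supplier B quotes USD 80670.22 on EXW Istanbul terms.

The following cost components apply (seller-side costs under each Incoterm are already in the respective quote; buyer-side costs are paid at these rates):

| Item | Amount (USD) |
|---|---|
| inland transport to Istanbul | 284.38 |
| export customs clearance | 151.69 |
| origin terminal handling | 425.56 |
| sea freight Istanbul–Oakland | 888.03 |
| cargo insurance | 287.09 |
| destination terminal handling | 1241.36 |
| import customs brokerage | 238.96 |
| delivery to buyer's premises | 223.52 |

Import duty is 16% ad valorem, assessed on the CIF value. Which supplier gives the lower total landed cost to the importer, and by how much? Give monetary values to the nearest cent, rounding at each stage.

Supplier A (CIF):
The CIF price already equals the CIF value: 85390.98
Import duty = 85390.98 × 16% = 13662.56
Buyer bears (A): 1241.36 + 238.96 + 223.52 = 1703.84
Landed cost (A) = invoice 85390.98 + 1703.84 + duty 13662.56 = 100757.38
Supplier B (EXW):
CIF value = EXW price + inland to port + export clearance + origin terminal + freight + insurance = 80670.22 + 284.38 + 151.69 + 425.56 + 888.03 + 287.09 = 82706.97
Import duty = 82706.97 × 16% = 13233.12
Buyer bears (B): 284.38 + 151.69 + 425.56 + 888.03 + 287.09 + 1241.36 + 238.96 + 223.52 = 3740.59
Landed cost (B) = invoice 80670.22 + 3740.59 + duty 13233.12 = 97643.93
Difference = |100757.38 − 97643.93| = 3113.45

Supplier B is cheaper by USD 3113.45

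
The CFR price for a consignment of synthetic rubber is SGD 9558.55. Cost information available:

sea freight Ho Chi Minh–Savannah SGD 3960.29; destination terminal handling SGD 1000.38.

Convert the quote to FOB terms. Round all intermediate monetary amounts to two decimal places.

Not relevant to the conversion: destination terminal — on the buyer under both terms; not part of either seller's price.
From CFR to FOB, the seller no longer bears: freight.
FOB price = 9558.55 − 3960.29 = 5598.26

FOB price: SGD 5598.26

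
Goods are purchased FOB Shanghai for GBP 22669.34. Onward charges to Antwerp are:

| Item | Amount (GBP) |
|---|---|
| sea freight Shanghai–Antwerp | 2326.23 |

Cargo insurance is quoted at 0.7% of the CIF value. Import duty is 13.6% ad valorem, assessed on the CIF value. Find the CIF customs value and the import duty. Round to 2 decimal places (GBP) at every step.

CIF value: GBP 25171.77; import duty: GBP 3423.36

Let C be the CIF value. C = FOB price + freight + 0.7% × C
C − 0.7% × C = 22669.34 + 2326.23
0.993 × C = 24995.57
C = 24995.57 / 0.993 = 25171.77
Insurance premium = 0.7% × 25171.77 = 176.20
Import duty = 25171.77 × 13.6% = 3423.36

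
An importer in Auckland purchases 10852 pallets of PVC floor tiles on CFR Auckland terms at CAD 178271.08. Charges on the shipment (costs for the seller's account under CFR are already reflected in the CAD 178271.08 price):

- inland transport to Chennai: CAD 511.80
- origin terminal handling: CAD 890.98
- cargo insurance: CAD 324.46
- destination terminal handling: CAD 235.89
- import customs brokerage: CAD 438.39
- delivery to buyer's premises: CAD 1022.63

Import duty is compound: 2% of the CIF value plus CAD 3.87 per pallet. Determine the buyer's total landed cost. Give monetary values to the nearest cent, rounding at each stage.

CFR: the seller pays costs through ocean freight to the destination port, but not insurance.
Already in the invoice (seller's account under CFR): inland to port, origin terminal — exclude.
CIF value = CFR price + insurance = 178271.08 + 324.46 = 178595.54
Ad valorem component: 178595.54 × 2% = 3571.91
Specific component: 10852 × 3.87 = 41997.24
Import duty = 3571.91 + 41997.24 = 45569.15
Buyer bears: insurance 324.46 + destination terminal 235.89 + brokerage 438.39 + delivery 1022.63 + duty 45569.15 = 47590.52
Landed cost = invoice 178271.08 + 47590.52 = 225861.60

Total landed cost: CAD 225861.60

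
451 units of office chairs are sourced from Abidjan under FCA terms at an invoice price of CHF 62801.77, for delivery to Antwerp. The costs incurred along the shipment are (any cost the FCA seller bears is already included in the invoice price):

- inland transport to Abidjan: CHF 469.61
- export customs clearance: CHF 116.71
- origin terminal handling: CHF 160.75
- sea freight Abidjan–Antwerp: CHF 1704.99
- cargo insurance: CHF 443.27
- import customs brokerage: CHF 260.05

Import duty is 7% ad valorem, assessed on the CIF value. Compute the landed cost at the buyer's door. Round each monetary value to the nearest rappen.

FCA: the seller delivers export-cleared goods to the carrier; the buyer bears costs from that point.
Already in the invoice (seller's account under FCA): inland to port, export clearance — exclude.
CIF value = FCA price + origin terminal + freight + insurance = 62801.77 + 160.75 + 1704.99 + 443.27 = 65110.78
Import duty = 65110.78 × 7% = 4557.75
Buyer bears: origin terminal 160.75 + freight 1704.99 + insurance 443.27 + brokerage 260.05 + duty 4557.75 = 7126.81
Landed cost = invoice 62801.77 + 7126.81 = 69928.58

Total landed cost: CHF 69928.58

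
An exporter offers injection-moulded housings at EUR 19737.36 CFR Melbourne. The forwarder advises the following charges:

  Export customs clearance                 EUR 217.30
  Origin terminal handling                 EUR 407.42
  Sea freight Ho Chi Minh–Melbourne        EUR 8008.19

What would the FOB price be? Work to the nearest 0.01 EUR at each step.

FOB price: EUR 11729.17

Not relevant to the conversion: origin terminal, export clearance — on the seller under both CFR and FOB; already in the CFR price and stays in the FOB price.
From CFR to FOB, the seller no longer bears: freight.
FOB price = 19737.36 − 8008.19 = 11729.17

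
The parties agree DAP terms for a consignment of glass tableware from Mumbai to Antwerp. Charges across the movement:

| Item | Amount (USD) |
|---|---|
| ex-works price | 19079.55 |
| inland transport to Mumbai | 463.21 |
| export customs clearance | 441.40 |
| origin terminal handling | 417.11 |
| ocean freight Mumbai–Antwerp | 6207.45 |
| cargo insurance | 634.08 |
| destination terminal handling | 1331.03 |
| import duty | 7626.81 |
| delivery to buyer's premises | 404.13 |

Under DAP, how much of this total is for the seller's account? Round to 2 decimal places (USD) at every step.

Seller's account: USD 28977.96

DAP: the seller bears all costs to the named destination except import duty and clearance.
Seller's account: goods 19079.55 + inland to port 463.21 + export clearance 441.40 + origin terminal 417.11 + freight 6207.45 + insurance 634.08 + destination terminal 1331.03 + delivery 404.13 = 28977.96
Buyer's account: duty 7626.81 = 7626.81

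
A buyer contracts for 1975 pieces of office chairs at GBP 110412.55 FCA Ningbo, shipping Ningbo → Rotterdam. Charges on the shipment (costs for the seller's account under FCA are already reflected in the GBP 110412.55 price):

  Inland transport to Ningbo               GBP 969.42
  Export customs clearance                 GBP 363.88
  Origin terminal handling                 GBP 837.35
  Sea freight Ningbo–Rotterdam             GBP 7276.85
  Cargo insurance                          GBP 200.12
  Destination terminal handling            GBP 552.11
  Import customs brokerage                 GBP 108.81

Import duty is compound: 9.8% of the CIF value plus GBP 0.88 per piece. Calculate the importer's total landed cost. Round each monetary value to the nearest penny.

Total landed cost: GBP 132761.02

FCA: the seller delivers export-cleared goods to the carrier; the buyer bears costs from that point.
Already in the invoice (seller's account under FCA): inland to port, export clearance — exclude.
CIF value = FCA price + origin terminal + freight + insurance = 110412.55 + 837.35 + 7276.85 + 200.12 = 118726.87
Ad valorem component: 118726.87 × 9.8% = 11635.23
Specific component: 1975 × 0.88 = 1738.00
Import duty = 11635.23 + 1738.00 = 13373.23
Buyer bears: origin terminal 837.35 + freight 7276.85 + insurance 200.12 + destination terminal 552.11 + brokerage 108.81 + duty 13373.23 = 22348.47
Landed cost = invoice 110412.55 + 22348.47 = 132761.02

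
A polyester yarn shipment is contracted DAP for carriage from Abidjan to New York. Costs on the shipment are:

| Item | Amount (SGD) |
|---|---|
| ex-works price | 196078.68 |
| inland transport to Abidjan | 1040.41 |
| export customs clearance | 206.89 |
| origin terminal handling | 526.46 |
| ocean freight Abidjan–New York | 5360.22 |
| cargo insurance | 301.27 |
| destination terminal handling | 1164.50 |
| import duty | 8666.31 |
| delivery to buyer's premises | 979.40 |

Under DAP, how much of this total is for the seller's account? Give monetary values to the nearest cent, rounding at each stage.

DAP: the seller bears all costs to the named destination except import duty and clearance.
Seller's account: goods 196078.68 + inland to port 1040.41 + export clearance 206.89 + origin terminal 526.46 + freight 5360.22 + insurance 301.27 + destination terminal 1164.50 + delivery 979.40 = 205657.83
Buyer's account: duty 8666.31 = 8666.31

Seller's account: SGD 205657.83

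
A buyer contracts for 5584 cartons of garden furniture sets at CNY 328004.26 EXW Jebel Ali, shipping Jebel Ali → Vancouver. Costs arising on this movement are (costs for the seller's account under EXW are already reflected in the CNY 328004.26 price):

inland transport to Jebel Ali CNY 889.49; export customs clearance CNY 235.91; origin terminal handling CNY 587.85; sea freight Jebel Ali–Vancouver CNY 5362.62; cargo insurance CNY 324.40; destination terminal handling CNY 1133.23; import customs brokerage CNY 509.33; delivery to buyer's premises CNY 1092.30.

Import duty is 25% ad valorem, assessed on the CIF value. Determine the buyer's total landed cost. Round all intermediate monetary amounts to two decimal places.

EXW: the seller makes goods available at their premises; the buyer bears all onward costs.
CIF value = EXW price + inland to port + export clearance + origin terminal + freight + insurance = 328004.26 + 889.49 + 235.91 + 587.85 + 5362.62 + 324.40 = 335404.53
Import duty = 335404.53 × 25% = 83851.13
Buyer bears: inland to port 889.49 + export clearance 235.91 + origin terminal 587.85 + freight 5362.62 + insurance 324.40 + destination terminal 1133.23 + brokerage 509.33 + delivery 1092.30 + duty 83851.13 = 93986.26
Landed cost = invoice 328004.26 + 93986.26 = 421990.52

Total landed cost: CNY 421990.52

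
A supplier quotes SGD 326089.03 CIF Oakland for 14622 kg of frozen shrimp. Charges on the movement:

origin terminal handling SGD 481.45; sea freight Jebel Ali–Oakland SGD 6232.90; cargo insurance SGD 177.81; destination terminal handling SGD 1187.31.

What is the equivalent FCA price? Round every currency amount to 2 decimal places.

Not relevant to the conversion: destination terminal — on the buyer under both terms; not part of either seller's price.
From CIF to FCA, the seller no longer bears: origin terminal, freight, insurance.
FCA price = 326089.03 − 481.45 − 6232.90 − 177.81 = 319196.87

FCA price: SGD 319196.87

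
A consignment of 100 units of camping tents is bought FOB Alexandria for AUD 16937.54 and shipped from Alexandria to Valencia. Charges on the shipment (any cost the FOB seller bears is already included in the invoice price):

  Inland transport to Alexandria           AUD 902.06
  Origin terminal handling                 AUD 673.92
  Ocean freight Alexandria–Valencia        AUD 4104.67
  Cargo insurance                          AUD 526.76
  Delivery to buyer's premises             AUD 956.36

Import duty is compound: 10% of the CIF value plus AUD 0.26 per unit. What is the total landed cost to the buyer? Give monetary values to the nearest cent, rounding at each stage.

FOB: the seller bears costs until goods are on board at the origin port; the buyer bears freight, insurance and all costs thereafter.
Already in the invoice (seller's account under FOB): inland to port, origin terminal — exclude.
CIF value = FOB price + freight + insurance = 16937.54 + 4104.67 + 526.76 = 21568.97
Ad valorem component: 21568.97 × 10% = 2156.90
Specific component: 100 × 0.26 = 26.00
Import duty = 2156.90 + 26.00 = 2182.90
Buyer bears: freight 4104.67 + insurance 526.76 + delivery 956.36 + duty 2182.90 = 7770.69
Landed cost = invoice 16937.54 + 7770.69 = 24708.23

Total landed cost: AUD 24708.23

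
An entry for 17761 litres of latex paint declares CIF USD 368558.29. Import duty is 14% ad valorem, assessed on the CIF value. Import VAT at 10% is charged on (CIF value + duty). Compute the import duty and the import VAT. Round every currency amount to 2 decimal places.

Import duty = 368558.29 × 14% = 51598.16
VAT base = CIF + duty = 368558.29 + 51598.16 = 420156.45
Import VAT = 420156.45 × 10% = 42015.65

Import duty: USD 51598.16; import VAT: USD 42015.65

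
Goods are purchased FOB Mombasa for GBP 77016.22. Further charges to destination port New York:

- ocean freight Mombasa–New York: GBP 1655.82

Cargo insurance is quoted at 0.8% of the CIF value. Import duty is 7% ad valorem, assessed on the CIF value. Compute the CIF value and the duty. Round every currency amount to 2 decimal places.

Let C be the CIF value. C = FOB price + freight + 0.8% × C
C − 0.8% × C = 77016.22 + 1655.82
0.992 × C = 78672.04
C = 78672.04 / 0.992 = 79306.49
Insurance premium = 0.8% × 79306.49 = 634.45
Import duty = 79306.49 × 7% = 5551.45

CIF value: GBP 79306.49; import duty: GBP 5551.45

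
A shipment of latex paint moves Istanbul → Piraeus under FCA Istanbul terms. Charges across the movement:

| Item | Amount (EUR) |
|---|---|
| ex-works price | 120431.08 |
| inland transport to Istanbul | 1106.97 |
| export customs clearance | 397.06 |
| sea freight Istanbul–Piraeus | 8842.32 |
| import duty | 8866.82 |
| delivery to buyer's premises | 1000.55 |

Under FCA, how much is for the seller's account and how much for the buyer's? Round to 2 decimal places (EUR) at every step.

FCA: the seller delivers export-cleared goods to the carrier; the buyer bears costs from that point.
Seller's account: goods 120431.08 + inland to port 1106.97 + export clearance 397.06 = 121935.11
Buyer's account: freight 8842.32 + duty 8866.82 + delivery 1000.55 = 18709.69

Seller: EUR 121935.11; buyer: EUR 18709.69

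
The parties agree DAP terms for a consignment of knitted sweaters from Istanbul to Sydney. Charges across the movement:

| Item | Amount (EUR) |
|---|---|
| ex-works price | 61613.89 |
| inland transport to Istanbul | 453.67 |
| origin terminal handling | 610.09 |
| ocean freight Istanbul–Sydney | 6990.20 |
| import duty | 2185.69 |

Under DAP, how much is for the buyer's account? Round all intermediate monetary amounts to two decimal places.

DAP: the seller bears all costs to the named destination except import duty and clearance.
Seller's account: goods 61613.89 + inland to port 453.67 + origin terminal 610.09 + freight 6990.20 = 69667.85
Buyer's account: duty 2185.69 = 2185.69

Buyer's account: EUR 2185.69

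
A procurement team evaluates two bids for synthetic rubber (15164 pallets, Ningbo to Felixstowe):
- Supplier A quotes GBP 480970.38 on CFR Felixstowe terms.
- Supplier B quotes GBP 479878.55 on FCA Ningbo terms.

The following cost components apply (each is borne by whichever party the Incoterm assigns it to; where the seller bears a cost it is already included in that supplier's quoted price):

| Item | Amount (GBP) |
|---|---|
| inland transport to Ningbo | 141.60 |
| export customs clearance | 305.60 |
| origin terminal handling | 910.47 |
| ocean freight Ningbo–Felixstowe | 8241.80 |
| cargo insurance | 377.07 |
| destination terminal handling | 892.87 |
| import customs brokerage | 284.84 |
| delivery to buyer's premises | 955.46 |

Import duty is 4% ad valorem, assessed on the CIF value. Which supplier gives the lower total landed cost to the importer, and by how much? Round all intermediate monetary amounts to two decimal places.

Supplier A (CFR):
CIF value = CFR price + insurance = 480970.38 + 377.07 = 481347.45
Import duty = 481347.45 × 4% = 19253.90
Buyer bears (A): 377.07 + 892.87 + 284.84 + 955.46 = 2510.24
Landed cost (A) = invoice 480970.38 + 2510.24 + duty 19253.90 = 502734.52
Supplier B (FCA):
CIF value = FCA price + origin terminal + freight + insurance = 479878.55 + 910.47 + 8241.80 + 377.07 = 489407.89
Import duty = 489407.89 × 4% = 19576.32
Buyer bears (B): 910.47 + 8241.80 + 377.07 + 892.87 + 284.84 + 955.46 = 11662.51
Landed cost (B) = invoice 479878.55 + 11662.51 + duty 19576.32 = 511117.38
Difference = |502734.52 − 511117.38| = 8382.86

Supplier A is cheaper by GBP 8382.86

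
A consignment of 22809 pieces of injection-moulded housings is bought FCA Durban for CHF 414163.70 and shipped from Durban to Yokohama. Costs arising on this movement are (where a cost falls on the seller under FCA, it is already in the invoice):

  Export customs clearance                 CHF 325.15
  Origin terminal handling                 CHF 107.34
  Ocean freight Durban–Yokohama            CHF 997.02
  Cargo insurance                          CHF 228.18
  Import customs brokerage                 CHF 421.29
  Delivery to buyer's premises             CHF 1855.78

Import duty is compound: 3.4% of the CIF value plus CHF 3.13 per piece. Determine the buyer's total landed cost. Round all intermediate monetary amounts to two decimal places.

Total landed cost: CHF 503292.35

FCA: the seller delivers export-cleared goods to the carrier; the buyer bears costs from that point.
Already in the invoice (seller's account under FCA): export clearance — exclude.
CIF value = FCA price + origin terminal + freight + insurance = 414163.70 + 107.34 + 997.02 + 228.18 = 415496.24
Ad valorem component: 415496.24 × 3.4% = 14126.87
Specific component: 22809 × 3.13 = 71392.17
Import duty = 14126.87 + 71392.17 = 85519.04
Buyer bears: origin terminal 107.34 + freight 997.02 + insurance 228.18 + brokerage 421.29 + delivery 1855.78 + duty 85519.04 = 89128.65
Landed cost = invoice 414163.70 + 89128.65 = 503292.35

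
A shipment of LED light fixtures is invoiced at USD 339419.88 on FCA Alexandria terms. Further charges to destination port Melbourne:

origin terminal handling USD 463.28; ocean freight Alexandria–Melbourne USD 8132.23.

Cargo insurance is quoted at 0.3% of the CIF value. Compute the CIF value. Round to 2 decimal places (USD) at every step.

Let C be the CIF value. C = FCA price + pre-shipment costs + freight + 0.3% × C
C − 0.3% × C = 339419.88 + 463.28 + 8132.23
0.997 × C = 348015.39
C = 348015.39 / 0.997 = 349062.58
Insurance premium = 0.3% × 349062.58 = 1047.19

CIF value: USD 349062.58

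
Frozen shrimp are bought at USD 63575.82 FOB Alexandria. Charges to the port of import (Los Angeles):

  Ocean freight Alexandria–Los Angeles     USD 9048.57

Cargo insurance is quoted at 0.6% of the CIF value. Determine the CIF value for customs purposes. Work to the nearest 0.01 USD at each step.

Let C be the CIF value. C = FOB price + freight + 0.6% × C
C − 0.6% × C = 63575.82 + 9048.57
0.994 × C = 72624.39
C = 72624.39 / 0.994 = 73062.77
Insurance premium = 0.6% × 73062.77 = 438.38

CIF value: USD 73062.77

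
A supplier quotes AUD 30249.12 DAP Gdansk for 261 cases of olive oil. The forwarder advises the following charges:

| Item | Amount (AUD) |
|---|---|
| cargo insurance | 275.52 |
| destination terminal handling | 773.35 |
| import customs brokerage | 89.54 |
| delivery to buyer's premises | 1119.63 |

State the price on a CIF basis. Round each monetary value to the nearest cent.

Not relevant to the conversion: insurance — on the seller under both DAP and CIF; already in the DAP price and stays in the CIF price. brokerage — on the buyer under both terms; not part of either seller's price.
From DAP to CIF, the seller no longer bears: destination terminal, delivery.
CIF price = 30249.12 − 773.35 − 1119.63 = 28356.14

CIF price: AUD 28356.14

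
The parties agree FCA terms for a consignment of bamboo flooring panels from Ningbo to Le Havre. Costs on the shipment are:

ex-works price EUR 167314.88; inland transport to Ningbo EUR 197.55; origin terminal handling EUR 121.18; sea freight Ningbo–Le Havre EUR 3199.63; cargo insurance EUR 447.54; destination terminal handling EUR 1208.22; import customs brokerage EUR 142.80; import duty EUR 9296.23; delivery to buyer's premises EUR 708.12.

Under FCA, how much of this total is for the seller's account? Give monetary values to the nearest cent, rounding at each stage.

FCA: the seller delivers export-cleared goods to the carrier; the buyer bears costs from that point.
Seller's account: goods 167314.88 + inland to port 197.55 = 167512.43
Buyer's account: origin terminal 121.18 + freight 3199.63 + insurance 447.54 + destination terminal 1208.22 + brokerage 142.80 + duty 9296.23 + delivery 708.12 = 15123.72

Seller's account: EUR 167512.43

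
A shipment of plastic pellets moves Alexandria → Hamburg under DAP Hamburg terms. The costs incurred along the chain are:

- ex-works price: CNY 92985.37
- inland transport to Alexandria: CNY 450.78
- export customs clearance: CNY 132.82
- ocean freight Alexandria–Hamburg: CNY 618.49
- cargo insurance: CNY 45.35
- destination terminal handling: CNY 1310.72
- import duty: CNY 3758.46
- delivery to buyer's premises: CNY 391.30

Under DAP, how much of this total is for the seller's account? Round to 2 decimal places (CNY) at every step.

Seller's account: CNY 95934.83

DAP: the seller bears all costs to the named destination except import duty and clearance.
Seller's account: goods 92985.37 + inland to port 450.78 + export clearance 132.82 + freight 618.49 + insurance 45.35 + destination terminal 1310.72 + delivery 391.30 = 95934.83
Buyer's account: duty 3758.46 = 3758.46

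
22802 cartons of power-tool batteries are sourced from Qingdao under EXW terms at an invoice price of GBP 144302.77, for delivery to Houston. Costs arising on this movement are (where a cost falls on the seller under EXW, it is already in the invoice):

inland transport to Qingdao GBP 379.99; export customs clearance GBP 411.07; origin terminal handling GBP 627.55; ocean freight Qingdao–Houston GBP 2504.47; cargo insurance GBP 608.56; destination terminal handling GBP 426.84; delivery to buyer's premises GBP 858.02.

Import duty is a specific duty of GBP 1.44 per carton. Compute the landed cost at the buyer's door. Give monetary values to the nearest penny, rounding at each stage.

EXW: the seller makes goods available at their premises; the buyer bears all onward costs.
CIF value = EXW price + inland to port + export clearance + origin terminal + freight + insurance = 144302.77 + 379.99 + 411.07 + 627.55 + 2504.47 + 608.56 = 148834.41
Import duty = 22802 × 1.44 = 32834.88
Buyer bears: inland to port 379.99 + export clearance 411.07 + origin terminal 627.55 + freight 2504.47 + insurance 608.56 + destination terminal 426.84 + delivery 858.02 + duty 32834.88 = 38651.38
Landed cost = invoice 144302.77 + 38651.38 = 182954.15

Total landed cost: GBP 182954.15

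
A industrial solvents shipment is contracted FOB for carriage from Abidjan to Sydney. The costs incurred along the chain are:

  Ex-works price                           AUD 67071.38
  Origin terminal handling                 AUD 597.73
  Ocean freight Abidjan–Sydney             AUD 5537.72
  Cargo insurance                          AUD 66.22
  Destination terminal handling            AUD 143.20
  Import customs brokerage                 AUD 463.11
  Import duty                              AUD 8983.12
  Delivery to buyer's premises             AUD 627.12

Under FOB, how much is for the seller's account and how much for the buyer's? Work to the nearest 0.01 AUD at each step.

Seller: AUD 67669.11; buyer: AUD 15820.49

FOB: the seller bears costs until goods are on board at the origin port; the buyer bears freight, insurance and all costs thereafter.
Seller's account: goods 67071.38 + origin terminal 597.73 = 67669.11
Buyer's account: freight 5537.72 + insurance 66.22 + destination terminal 143.20 + brokerage 463.11 + duty 8983.12 + delivery 627.12 = 15820.49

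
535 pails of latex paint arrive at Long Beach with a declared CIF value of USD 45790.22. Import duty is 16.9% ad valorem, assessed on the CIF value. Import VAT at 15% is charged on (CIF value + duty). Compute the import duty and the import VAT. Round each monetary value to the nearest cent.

Import duty = 45790.22 × 16.9% = 7738.55
VAT base = CIF + duty = 45790.22 + 7738.55 = 53528.77
Import VAT = 53528.77 × 15% = 8029.32

Import duty: USD 7738.55; import VAT: USD 8029.32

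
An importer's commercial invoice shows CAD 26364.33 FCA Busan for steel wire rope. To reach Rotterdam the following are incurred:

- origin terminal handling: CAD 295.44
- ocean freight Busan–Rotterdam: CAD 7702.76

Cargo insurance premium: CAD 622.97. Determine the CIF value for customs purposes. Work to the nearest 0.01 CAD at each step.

CIF = FCA price + pre-shipment costs + freight + insurance
CIF = 26364.33 + 295.44 + 7702.76 + 622.97 = 34985.50

CIF value: CAD 34985.50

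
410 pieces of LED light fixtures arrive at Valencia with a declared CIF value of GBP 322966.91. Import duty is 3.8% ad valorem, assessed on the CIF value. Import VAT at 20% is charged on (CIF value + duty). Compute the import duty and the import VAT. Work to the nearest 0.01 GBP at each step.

Import duty: GBP 12272.74; import VAT: GBP 67047.93

Import duty = 322966.91 × 3.8% = 12272.74
VAT base = CIF + duty = 322966.91 + 12272.74 = 335239.65
Import VAT = 335239.65 × 20% = 67047.93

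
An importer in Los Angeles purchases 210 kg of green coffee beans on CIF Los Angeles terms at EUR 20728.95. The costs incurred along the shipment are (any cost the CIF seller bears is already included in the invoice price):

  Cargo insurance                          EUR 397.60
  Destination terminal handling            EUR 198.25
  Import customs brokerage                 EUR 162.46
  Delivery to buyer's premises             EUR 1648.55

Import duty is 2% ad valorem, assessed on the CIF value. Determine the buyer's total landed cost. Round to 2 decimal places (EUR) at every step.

Total landed cost: EUR 23152.79

CIF: the seller pays costs through ocean freight and marine insurance to the destination port.
Already in the invoice (seller's account under CIF): insurance — exclude.
The CIF price already equals the CIF value: 20728.95
Import duty = 20728.95 × 2% = 414.58
Buyer bears: destination terminal 198.25 + brokerage 162.46 + delivery 1648.55 + duty 414.58 = 2423.84
Landed cost = invoice 20728.95 + 2423.84 = 23152.79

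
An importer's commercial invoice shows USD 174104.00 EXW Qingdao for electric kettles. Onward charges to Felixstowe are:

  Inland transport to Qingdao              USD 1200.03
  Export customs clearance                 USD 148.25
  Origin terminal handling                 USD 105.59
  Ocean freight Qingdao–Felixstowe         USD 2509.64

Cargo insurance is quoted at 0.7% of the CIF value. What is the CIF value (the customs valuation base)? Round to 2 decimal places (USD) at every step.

CIF value: USD 179322.77

Let C be the CIF value. C = EXW price + pre-shipment costs + freight + 0.7% × C
C − 0.7% × C = 174104.00 + 1200.03 + 148.25 + 105.59 + 2509.64
0.993 × C = 178067.51
C = 178067.51 / 0.993 = 179322.77
Insurance premium = 0.7% × 179322.77 = 1255.26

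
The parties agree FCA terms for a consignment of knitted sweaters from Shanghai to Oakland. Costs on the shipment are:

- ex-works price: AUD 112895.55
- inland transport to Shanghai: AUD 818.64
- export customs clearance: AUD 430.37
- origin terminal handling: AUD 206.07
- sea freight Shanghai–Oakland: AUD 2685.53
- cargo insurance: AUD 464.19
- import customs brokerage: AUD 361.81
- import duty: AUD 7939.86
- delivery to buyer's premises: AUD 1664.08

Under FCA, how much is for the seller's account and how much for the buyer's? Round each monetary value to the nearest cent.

Seller: AUD 114144.56; buyer: AUD 13321.54

FCA: the seller delivers export-cleared goods to the carrier; the buyer bears costs from that point.
Seller's account: goods 112895.55 + inland to port 818.64 + export clearance 430.37 = 114144.56
Buyer's account: origin terminal 206.07 + freight 2685.53 + insurance 464.19 + brokerage 361.81 + duty 7939.86 + delivery 1664.08 = 13321.54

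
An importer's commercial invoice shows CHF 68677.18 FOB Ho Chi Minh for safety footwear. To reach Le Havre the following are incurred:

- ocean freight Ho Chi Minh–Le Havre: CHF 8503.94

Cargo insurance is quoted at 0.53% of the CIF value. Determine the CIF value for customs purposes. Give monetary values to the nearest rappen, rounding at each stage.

Let C be the CIF value. C = FOB price + freight + 0.53% × C
C − 0.53% × C = 68677.18 + 8503.94
0.9947 × C = 77181.12
C = 77181.12 / 0.9947 = 77592.36
Insurance premium = 0.53% × 77592.36 = 411.24

CIF value: CHF 77592.36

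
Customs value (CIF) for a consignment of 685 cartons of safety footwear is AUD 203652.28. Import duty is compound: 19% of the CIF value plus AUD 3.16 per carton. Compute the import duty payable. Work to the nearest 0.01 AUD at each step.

Import duty: AUD 40858.53

Ad valorem component: 203652.28 × 19% = 38693.93
Specific component: 685 × 3.16 = 2164.60
Import duty = 38693.93 + 2164.60 = 40858.53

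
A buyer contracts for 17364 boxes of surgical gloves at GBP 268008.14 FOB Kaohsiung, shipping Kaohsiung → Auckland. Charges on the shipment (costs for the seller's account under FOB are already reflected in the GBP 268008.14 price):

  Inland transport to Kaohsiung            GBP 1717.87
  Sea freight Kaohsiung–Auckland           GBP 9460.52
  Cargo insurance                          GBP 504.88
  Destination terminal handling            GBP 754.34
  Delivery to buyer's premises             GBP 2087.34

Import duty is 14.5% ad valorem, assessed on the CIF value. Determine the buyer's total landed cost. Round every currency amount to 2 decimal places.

FOB: the seller bears costs until goods are on board at the origin port; the buyer bears freight, insurance and all costs thereafter.
Already in the invoice (seller's account under FOB): inland to port — exclude.
CIF value = FOB price + freight + insurance = 268008.14 + 9460.52 + 504.88 = 277973.54
Import duty = 277973.54 × 14.5% = 40306.16
Buyer bears: freight 9460.52 + insurance 504.88 + destination terminal 754.34 + delivery 2087.34 + duty 40306.16 = 53113.24
Landed cost = invoice 268008.14 + 53113.24 = 321121.38

Total landed cost: GBP 321121.38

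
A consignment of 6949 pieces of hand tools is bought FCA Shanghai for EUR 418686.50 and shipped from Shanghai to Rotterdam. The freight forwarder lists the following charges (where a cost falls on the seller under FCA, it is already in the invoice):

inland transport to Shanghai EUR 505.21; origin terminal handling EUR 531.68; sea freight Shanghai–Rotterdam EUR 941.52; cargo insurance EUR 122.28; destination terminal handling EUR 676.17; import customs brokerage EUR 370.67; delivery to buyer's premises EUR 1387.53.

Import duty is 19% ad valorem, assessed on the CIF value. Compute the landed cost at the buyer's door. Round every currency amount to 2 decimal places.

FCA: the seller delivers export-cleared goods to the carrier; the buyer bears costs from that point.
Already in the invoice (seller's account under FCA): inland to port — exclude.
CIF value = FCA price + origin terminal + freight + insurance = 418686.50 + 531.68 + 941.52 + 122.28 = 420281.98
Import duty = 420281.98 × 19% = 79853.58
Buyer bears: origin terminal 531.68 + freight 941.52 + insurance 122.28 + destination terminal 676.17 + brokerage 370.67 + delivery 1387.53 + duty 79853.58 = 83883.43
Landed cost = invoice 418686.50 + 83883.43 = 502569.93

Total landed cost: EUR 502569.93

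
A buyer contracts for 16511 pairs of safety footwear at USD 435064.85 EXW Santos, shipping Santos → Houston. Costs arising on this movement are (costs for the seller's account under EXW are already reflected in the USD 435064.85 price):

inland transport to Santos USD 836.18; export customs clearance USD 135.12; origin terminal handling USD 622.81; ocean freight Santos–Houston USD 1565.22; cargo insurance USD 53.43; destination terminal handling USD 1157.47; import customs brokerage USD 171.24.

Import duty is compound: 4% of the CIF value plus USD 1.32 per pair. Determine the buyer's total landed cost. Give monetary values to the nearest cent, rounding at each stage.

EXW: the seller makes goods available at their premises; the buyer bears all onward costs.
CIF value = EXW price + inland to port + export clearance + origin terminal + freight + insurance = 435064.85 + 836.18 + 135.12 + 622.81 + 1565.22 + 53.43 = 438277.61
Ad valorem component: 438277.61 × 4% = 17531.10
Specific component: 16511 × 1.32 = 21794.52
Import duty = 17531.10 + 21794.52 = 39325.62
Buyer bears: inland to port 836.18 + export clearance 135.12 + origin terminal 622.81 + freight 1565.22 + insurance 53.43 + destination terminal 1157.47 + brokerage 171.24 + duty 39325.62 = 43867.09
Landed cost = invoice 435064.85 + 43867.09 = 478931.94

Total landed cost: USD 478931.94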